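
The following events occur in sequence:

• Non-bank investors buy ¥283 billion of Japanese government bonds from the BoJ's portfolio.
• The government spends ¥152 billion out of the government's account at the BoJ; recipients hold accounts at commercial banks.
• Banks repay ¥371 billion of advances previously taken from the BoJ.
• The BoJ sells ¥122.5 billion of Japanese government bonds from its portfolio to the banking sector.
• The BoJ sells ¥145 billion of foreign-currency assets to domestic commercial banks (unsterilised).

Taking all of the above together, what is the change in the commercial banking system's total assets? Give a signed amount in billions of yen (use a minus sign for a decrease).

-¥502 billion

BoJ balance sheet:
  Assets:      Securities −¥405.5B, Loans to banks −¥371B, Foreign assets −¥145B
  Liabilities: Bank reserves −¥769.5B, Government deposits −¥152B
Commercial banking system:
  Assets:      Reserves at CB −¥769.5B, Securities +¥122.5B, Foreign assets +¥145B
  Liabilities: Checkable deposits −¥131B, Borrowings from CB −¥371B
Change in total bank assets = -¥502 billion.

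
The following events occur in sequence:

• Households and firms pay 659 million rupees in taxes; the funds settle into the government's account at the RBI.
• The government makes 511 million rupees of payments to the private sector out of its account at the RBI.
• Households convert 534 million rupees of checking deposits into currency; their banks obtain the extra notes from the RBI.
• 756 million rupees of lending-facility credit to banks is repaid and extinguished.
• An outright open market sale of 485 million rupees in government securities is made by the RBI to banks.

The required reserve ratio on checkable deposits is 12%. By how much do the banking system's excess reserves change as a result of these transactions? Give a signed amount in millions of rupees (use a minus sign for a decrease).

Government account inflow 659 million rupees: reserves −659M, deposits −659M.
Government spending 511 million rupees: reserves +511M, deposits +511M.
Currency withdrawal 534 million rupees: reserves −534M, deposits −534M.
Discount-window repayment 756 million rupees: reserves −756M, deposits 0.
OMO sale (to banks) 485 million rupees: reserves −485M, deposits 0.
Totals: Δreserves = −1923M, Δdeposits = −682M.
Δrequired reserves = 12% × −682M = −81.84M.
Δexcess reserves = Δreserves − Δrequired = −1923M − (−81.84M) = -1841.16 million.

-1841.16 million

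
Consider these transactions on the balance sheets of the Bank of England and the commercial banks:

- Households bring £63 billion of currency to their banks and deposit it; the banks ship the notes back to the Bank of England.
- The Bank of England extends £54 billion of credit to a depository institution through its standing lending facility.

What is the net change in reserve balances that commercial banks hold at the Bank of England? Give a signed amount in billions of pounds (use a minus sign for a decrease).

Bank of England balance sheet:
  Assets:      Loans to banks +£54B
  Liabilities: Bank reserves +£117B, Currency in circulation −£63B
So the change in reserve balances that commercial banks hold at the Bank of England is +£117 billion.

+£117 billion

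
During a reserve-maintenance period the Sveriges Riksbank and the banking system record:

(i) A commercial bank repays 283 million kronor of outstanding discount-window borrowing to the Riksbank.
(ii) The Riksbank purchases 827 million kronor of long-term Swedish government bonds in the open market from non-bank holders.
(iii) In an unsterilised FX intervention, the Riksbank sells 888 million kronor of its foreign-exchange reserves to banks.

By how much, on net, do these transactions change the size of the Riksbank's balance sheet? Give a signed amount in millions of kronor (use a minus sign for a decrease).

-344 million

Discount-window repayment 283 million kronor: a Riksbank asset is shed → −283M.
Asset purchase (from non-banks) 827 million kronor: a Riksbank asset is acquired → +827M.
FX sale 888 million kronor: a Riksbank asset is shed → −888M.
Net: −283 + 827 − 888 = -344 million.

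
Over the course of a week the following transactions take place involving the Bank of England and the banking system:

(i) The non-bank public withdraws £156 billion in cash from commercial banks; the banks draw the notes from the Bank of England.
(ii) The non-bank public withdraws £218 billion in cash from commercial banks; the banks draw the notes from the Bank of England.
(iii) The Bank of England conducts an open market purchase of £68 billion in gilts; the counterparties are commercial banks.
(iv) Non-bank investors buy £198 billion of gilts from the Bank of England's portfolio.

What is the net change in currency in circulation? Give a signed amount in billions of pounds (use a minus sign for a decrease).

Currency withdrawal £156 billion: notes leave the central bank → +£156B.
Currency withdrawal £218 billion: notes leave the central bank → +£218B.
OMO purchase (from banks) £68 billion: no currency enters or leaves circulation → 0.
Asset sale (to non-banks) £198 billion: no currency enters or leaves circulation → 0.
Net: 156 + 218 + 0 + 0 = +£374 billion.

+£374 billion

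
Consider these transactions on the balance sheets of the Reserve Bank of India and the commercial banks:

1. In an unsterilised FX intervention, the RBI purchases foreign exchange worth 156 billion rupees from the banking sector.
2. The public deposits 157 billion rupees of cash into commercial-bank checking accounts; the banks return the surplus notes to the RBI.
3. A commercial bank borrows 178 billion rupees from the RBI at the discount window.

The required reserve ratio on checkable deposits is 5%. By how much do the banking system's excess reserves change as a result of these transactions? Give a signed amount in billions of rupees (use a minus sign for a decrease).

FX purchase 156 billion rupees: reserves +156B, deposits 0.
Currency deposit 157 billion rupees: reserves +157B, deposits +157B.
Discount-window loan 178 billion rupees: reserves +178B, deposits 0.
Totals: Δreserves = +491B, Δdeposits = +157B.
Δrequired reserves = 5% × +157B = +7.85B.
Δexcess reserves = Δreserves − Δrequired = +491B − (+7.85B) = +483.15 billion.

+483.15 billion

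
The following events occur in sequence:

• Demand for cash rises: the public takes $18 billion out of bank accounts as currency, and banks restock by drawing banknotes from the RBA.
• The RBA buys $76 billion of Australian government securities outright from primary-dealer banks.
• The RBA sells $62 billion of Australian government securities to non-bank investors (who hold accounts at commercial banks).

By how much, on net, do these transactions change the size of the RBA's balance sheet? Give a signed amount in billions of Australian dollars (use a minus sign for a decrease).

Currency withdrawal $18 billion: only the composition of liabilities changes → 0.
OMO purchase (from banks) $76 billion: an RBA asset is acquired → +$76B.
Asset sale (to non-banks) $62 billion: an RBA asset is shed → −$62B.
Net: 0 + 76 − 62 = +$14 billion.

+$14 billion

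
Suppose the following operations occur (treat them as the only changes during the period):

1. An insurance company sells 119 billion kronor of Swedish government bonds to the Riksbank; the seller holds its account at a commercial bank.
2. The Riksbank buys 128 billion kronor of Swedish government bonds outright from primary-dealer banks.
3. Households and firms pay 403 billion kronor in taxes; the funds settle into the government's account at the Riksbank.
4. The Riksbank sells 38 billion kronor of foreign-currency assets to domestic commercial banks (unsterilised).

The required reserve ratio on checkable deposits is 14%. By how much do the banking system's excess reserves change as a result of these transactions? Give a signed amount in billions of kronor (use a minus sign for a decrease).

Asset purchase (from non-banks) 119 billion kronor: reserves +119B, deposits +119B.
OMO purchase (from banks) 128 billion kronor: reserves +128B, deposits 0.
Government account inflow 403 billion kronor: reserves −403B, deposits −403B.
FX sale 38 billion kronor: reserves −38B, deposits 0.
Totals: Δreserves = −194B, Δdeposits = −284B.
Δrequired reserves = 14% × −284B = −39.76B.
Δexcess reserves = Δreserves − Δrequired = −194B − (−39.76B) = -154.24 billion.

-154.24 billion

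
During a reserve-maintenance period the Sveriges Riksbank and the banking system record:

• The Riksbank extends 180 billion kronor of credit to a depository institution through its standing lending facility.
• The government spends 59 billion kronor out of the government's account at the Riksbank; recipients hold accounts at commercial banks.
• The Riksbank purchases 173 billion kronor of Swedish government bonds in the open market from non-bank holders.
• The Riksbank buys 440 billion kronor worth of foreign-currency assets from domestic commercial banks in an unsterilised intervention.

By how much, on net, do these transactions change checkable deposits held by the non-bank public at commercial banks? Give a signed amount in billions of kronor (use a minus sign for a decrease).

Discount-window loan 180 billion kronor: the counterparty is a bank, so public deposits are unchanged → 0.
Government spending 59 billion kronor: non-bank counterparties' bank balances rise → +59B.
Asset purchase (from non-banks) 173 billion kronor: non-bank counterparties' bank balances rise → +173B.
FX purchase 440 billion kronor: the counterparty is a bank, so public deposits are unchanged → 0.
Net: 0 + 59 + 173 + 0 = +232 billion.

+232 billion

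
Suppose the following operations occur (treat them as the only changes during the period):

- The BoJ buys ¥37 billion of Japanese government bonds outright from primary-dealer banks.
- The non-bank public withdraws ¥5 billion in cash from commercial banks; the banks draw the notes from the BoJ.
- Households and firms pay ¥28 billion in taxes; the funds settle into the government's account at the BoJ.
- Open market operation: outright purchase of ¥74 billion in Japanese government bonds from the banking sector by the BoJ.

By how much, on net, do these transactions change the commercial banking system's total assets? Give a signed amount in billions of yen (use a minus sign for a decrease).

OMO purchase (from banks) ¥37 billion: just an asset swap on bank balance sheets → 0.
Currency withdrawal ¥5 billion: bank balance sheets shrink → −¥5B.
Government account inflow ¥28 billion: bank balance sheets shrink → −¥28B.
OMO purchase (from banks) ¥74 billion: just an asset swap on bank balance sheets → 0.
Net: 0 − 5 − 28 + 0 = -¥33 billion.

-¥33 billion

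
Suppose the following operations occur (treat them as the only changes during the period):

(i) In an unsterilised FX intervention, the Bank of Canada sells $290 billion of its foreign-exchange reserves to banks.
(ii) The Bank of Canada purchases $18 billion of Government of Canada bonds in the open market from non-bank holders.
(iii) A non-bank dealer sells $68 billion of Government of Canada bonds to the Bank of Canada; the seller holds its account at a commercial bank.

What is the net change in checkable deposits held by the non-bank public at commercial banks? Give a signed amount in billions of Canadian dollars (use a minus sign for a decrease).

+$86 billion

Bank of Canada balance sheet:
  Assets:      Securities +$86B, Foreign assets −$290B
  Liabilities: Bank reserves −$204B
Commercial banking system:
  Assets:      Reserves at CB −$204B, Foreign assets +$290B
  Liabilities: Checkable deposits +$86B
So the change in checkable deposits held by the non-bank public at commercial banks is +$86 billion.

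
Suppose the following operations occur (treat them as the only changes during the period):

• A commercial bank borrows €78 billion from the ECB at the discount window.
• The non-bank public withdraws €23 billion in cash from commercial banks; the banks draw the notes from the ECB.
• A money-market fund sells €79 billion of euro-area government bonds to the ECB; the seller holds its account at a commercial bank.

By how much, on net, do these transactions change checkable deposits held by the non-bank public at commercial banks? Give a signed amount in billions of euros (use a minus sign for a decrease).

ECB balance sheet:
  Assets:      Securities +€79B, Loans to banks +€78B
  Liabilities: Bank reserves +€134B, Currency in circulation +€23B
Commercial banking system:
  Assets:      Reserves at CB +€134B
  Liabilities: Checkable deposits +€56B, Borrowings from CB +€78B
So the change in checkable deposits held by the non-bank public at commercial banks is +€56 billion.

+€56 billion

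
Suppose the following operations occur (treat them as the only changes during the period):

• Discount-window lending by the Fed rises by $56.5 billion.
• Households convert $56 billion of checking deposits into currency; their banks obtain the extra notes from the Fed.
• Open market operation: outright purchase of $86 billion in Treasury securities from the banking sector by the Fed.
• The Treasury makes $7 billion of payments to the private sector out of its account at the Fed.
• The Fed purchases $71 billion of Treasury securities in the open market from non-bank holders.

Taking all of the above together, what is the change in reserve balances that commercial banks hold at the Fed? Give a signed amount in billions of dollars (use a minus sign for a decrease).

+$164.5 billion

Fed balance sheet:
  Assets:      Securities +$157B, Loans to banks +$56.5B
  Liabilities: Bank reserves +$164.5B, Currency in circulation +$56B, Government deposits −$7B
Commercial banking system:
  Assets:      Reserves at CB +$164.5B, Securities −$86B
  Liabilities: Checkable deposits +$22B, Borrowings from CB +$56.5B
So the change in reserve balances that commercial banks hold at the Fed is +$164.5 billion.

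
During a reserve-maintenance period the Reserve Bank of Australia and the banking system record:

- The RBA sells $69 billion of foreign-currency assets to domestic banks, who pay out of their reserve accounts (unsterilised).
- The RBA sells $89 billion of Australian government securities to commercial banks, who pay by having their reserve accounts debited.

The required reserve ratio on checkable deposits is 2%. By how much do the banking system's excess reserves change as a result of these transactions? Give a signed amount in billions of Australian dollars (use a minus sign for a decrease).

-$158 billion

FX sale $69 billion: reserves −$69B, deposits 0.
OMO sale (to banks) $89 billion: reserves −$89B, deposits 0.
Totals: Δreserves = −$158B, Δdeposits = 0.
Δrequired reserves = 2% × 0 = 0.
Δexcess reserves = Δreserves − Δrequired = −$158B − (0) = -$158 billion.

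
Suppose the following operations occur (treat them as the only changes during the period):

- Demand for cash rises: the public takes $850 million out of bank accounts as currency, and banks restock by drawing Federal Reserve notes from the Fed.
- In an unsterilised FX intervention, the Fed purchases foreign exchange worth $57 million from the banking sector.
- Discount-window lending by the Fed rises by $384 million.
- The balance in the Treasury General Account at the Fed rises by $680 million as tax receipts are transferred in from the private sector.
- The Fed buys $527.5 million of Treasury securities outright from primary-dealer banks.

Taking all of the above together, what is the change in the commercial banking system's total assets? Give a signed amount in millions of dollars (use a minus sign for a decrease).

Fed balance sheet:
  Assets:      Securities +$527.5M, Loans to banks +$384M, Foreign assets +$57M
  Liabilities: Bank reserves −$561.5M, Currency in circulation +$850M, Government deposits +$680M
Commercial banking system:
  Assets:      Reserves at CB −$561.5M, Securities −$527.5M, Foreign assets −$57M
  Liabilities: Checkable deposits −$1530M, Borrowings from CB +$384M
Change in total bank assets = -$1146 million.

-$1146 million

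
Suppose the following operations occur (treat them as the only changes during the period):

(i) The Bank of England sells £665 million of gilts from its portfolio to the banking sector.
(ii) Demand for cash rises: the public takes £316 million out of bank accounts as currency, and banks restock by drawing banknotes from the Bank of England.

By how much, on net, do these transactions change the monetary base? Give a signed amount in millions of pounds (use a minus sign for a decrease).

OMO sale (to banks) £665 million: Bank of England balance sheet contracts → −£665M.
Currency withdrawal £316 million: just a shift between currency and reserves — both are base money → 0.
Net: −665 + 0 = -£665 million.

-£665 million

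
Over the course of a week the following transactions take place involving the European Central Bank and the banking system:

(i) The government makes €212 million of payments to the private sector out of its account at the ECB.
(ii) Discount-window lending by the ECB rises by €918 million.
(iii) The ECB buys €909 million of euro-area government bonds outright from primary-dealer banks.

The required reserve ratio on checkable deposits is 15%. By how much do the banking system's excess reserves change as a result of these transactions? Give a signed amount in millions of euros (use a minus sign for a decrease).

Government spending €212 million: reserves +€212M, deposits +€212M.
Discount-window loan €918 million: reserves +€918M, deposits 0.
OMO purchase (from banks) €909 million: reserves +€909M, deposits 0.
Totals: Δreserves = +€2039M, Δdeposits = +€212M.
Δrequired reserves = 15% × +€212M = +€31.8M.
Δexcess reserves = Δreserves − Δrequired = +€2039M − (+€31.8M) = +€2007.2 million.

+€2007.2 million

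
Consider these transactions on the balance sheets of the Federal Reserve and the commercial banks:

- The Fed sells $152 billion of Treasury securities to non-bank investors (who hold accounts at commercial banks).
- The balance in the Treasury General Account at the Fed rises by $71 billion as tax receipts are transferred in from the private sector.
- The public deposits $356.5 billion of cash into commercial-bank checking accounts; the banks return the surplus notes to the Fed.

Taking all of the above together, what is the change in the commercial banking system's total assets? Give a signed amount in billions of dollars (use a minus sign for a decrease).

+$133.5 billion

Asset sale (to non-banks) $152 billion: bank balance sheets shrink → −$152B.
Government account inflow $71 billion: bank balance sheets shrink → −$71B.
Currency deposit $356.5 billion: bank balance sheets expand → +$356.5B.
Net: −152 − 71 + 356.5 = +$133.5 billion.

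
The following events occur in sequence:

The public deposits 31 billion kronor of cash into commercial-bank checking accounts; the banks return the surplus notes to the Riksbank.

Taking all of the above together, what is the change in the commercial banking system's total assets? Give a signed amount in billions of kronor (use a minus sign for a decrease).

+31 billion

Riksbank balance sheet:
  Assets:      no change
  Liabilities: Bank reserves +31B, Currency in circulation −31B
Commercial banking system:
  Assets:      Reserves at CB +31B
  Liabilities: Checkable deposits +31B
Change in total bank assets = +31 billion.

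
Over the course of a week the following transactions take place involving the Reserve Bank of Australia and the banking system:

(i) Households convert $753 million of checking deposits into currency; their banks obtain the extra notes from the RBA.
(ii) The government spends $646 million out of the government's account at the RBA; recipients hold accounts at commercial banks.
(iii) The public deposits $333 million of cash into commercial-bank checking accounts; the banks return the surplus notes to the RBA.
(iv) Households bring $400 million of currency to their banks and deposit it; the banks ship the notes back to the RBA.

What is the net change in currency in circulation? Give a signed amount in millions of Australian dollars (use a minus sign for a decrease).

+$20 million

RBA balance sheet:
  Assets:      no change
  Liabilities: Bank reserves +$626M, Currency in circulation +$20M, Government deposits −$646M
Commercial banking system:
  Assets:      Reserves at CB +$626M
  Liabilities: Checkable deposits +$626M
So the change in currency in circulation is +$20 million.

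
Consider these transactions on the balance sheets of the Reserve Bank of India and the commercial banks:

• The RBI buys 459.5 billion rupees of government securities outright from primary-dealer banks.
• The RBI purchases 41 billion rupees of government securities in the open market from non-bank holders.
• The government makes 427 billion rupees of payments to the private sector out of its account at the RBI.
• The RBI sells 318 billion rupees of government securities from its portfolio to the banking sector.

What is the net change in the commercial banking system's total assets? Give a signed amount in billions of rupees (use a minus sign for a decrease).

RBI balance sheet:
  Assets:      Securities +182.5B
  Liabilities: Bank reserves +609.5B, Government deposits −427B
Commercial banking system:
  Assets:      Reserves at CB +609.5B, Securities −141.5B
  Liabilities: Checkable deposits +468B
Change in total bank assets = +468 billion.

+468 billion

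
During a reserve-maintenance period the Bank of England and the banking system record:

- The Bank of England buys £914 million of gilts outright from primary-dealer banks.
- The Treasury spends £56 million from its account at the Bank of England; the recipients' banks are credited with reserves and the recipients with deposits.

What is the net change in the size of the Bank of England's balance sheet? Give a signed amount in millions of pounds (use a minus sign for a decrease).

+£914 million

OMO purchase (from banks) £914 million: a Bank of England asset is acquired → +£914M.
Government spending £56 million: only the composition of liabilities changes → 0.
Net: 914 + 0 = +£914 million.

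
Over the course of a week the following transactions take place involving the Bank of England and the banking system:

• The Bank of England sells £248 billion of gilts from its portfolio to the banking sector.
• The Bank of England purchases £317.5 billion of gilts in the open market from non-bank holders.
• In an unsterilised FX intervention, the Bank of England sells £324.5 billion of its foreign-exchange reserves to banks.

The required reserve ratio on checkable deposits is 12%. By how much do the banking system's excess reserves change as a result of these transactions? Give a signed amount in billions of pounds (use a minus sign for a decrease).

OMO sale (to banks) £248 billion: reserves −£248B, deposits 0.
Asset purchase (from non-banks) £317.5 billion: reserves +£317.5B, deposits +£317.5B.
FX sale £324.5 billion: reserves −£324.5B, deposits 0.
Totals: Δreserves = −£255B, Δdeposits = +£317.5B.
Δrequired reserves = 12% × +£317.5B = +£38.1B.
Δexcess reserves = Δreserves − Δrequired = −£255B − (+£38.1B) = -£293.1 billion.

-£293.1 billion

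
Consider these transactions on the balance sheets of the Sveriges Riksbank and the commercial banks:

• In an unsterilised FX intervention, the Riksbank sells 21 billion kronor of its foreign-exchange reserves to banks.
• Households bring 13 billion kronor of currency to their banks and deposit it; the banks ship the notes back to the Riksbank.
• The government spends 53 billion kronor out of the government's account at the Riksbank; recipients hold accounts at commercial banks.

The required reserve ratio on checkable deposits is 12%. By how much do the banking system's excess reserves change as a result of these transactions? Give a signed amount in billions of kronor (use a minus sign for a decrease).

+37.08 billion

FX sale 21 billion kronor: reserves −21B, deposits 0.
Currency deposit 13 billion kronor: reserves +13B, deposits +13B.
Government spending 53 billion kronor: reserves +53B, deposits +53B.
Totals: Δreserves = +45B, Δdeposits = +66B.
Δrequired reserves = 12% × +66B = +7.92B.
Δexcess reserves = Δreserves − Δrequired = +45B − (+7.92B) = +37.08 billion.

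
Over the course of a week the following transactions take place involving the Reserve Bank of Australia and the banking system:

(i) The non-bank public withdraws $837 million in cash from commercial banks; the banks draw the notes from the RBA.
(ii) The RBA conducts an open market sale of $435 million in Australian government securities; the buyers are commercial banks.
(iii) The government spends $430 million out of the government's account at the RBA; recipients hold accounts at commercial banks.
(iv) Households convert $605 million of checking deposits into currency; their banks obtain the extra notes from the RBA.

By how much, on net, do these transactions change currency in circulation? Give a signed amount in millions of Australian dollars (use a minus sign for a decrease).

+$1442 million

RBA balance sheet:
  Assets:      Securities −$435M
  Liabilities: Bank reserves −$1447M, Currency in circulation +$1442M, Government deposits −$430M
So the change in currency in circulation is +$1442 million.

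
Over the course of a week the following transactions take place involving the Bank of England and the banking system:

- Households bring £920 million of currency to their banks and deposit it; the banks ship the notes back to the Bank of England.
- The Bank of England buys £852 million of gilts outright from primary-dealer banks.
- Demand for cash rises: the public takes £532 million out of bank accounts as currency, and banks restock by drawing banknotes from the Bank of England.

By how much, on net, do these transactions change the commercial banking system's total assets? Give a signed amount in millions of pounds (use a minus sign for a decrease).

Currency deposit £920 million: bank balance sheets expand → +£920M.
OMO purchase (from banks) £852 million: just an asset swap on bank balance sheets → 0.
Currency withdrawal £532 million: bank balance sheets shrink → −£532M.
Net: 920 + 0 − 532 = +£388 million.

+£388 million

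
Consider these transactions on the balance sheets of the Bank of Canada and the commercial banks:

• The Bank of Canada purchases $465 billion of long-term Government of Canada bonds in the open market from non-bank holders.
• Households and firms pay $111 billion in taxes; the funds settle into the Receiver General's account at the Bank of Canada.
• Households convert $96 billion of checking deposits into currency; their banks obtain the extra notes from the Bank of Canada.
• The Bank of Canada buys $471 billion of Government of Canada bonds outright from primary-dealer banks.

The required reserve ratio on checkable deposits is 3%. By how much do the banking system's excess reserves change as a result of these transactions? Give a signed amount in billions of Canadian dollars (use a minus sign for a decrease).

Asset purchase (from non-banks) $465 billion: reserves +$465B, deposits +$465B.
Government account inflow $111 billion: reserves −$111B, deposits −$111B.
Currency withdrawal $96 billion: reserves −$96B, deposits −$96B.
OMO purchase (from banks) $471 billion: reserves +$471B, deposits 0.
Totals: Δreserves = +$729B, Δdeposits = +$258B.
Δrequired reserves = 3% × +$258B = +$7.74B.
Δexcess reserves = Δreserves − Δrequired = +$729B − (+$7.74B) = +$721.26 billion.

+$721.26 billion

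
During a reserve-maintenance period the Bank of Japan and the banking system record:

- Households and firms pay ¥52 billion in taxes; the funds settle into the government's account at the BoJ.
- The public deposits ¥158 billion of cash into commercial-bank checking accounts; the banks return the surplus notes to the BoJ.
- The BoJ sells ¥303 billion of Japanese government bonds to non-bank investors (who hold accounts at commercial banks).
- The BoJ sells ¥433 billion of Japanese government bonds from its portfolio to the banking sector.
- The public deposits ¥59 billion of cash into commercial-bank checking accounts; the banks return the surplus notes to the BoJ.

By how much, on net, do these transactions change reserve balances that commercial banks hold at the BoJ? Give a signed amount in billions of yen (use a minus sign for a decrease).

Government account inflow ¥52 billion: funds move from bank reserves into the government account → −¥52B.
Currency deposit ¥158 billion: returned notes are swapped for reserve credit → +¥158B.
Asset sale (to non-banks) ¥303 billion: the non-bank buyers' banks settle from reserves → −¥303B.
OMO sale (to banks) ¥433 billion: the buying banks pay out of their reserve balances → −¥433B.
Currency deposit ¥59 billion: returned notes are swapped for reserve credit → +¥59B.
Net: −52 + 158 − 303 − 433 + 59 = -¥571 billion.

-¥571 billion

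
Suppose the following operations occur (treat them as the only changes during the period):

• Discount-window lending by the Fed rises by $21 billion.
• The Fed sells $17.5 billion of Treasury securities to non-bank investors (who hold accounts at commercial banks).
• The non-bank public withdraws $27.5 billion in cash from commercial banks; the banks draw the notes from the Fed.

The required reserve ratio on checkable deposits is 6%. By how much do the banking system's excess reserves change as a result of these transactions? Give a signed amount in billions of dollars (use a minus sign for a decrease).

Discount-window loan $21 billion: reserves +$21B, deposits 0.
Asset sale (to non-banks) $17.5 billion: reserves −$17.5B, deposits −$17.5B.
Currency withdrawal $27.5 billion: reserves −$27.5B, deposits −$27.5B.
Totals: Δreserves = −$24B, Δdeposits = −$45B.
Δrequired reserves = 6% × −$45B = −$2.7B.
Δexcess reserves = Δreserves − Δrequired = −$24B − (−$2.7B) = -$21.3 billion.

-$21.3 billion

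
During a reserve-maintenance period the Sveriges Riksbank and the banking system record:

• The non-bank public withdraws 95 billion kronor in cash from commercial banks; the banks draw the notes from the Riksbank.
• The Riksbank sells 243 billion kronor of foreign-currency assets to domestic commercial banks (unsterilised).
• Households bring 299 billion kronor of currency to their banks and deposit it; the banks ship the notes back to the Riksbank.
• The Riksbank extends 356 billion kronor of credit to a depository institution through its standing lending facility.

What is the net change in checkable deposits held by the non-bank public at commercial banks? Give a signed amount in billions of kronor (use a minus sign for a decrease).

Riksbank balance sheet:
  Assets:      Loans to banks +356B, Foreign assets −243B
  Liabilities: Bank reserves +317B, Currency in circulation −204B
Commercial banking system:
  Assets:      Reserves at CB +317B, Foreign assets +243B
  Liabilities: Checkable deposits +204B, Borrowings from CB +356B
So the change in checkable deposits held by the non-bank public at commercial banks is +204 billion.

+204 billion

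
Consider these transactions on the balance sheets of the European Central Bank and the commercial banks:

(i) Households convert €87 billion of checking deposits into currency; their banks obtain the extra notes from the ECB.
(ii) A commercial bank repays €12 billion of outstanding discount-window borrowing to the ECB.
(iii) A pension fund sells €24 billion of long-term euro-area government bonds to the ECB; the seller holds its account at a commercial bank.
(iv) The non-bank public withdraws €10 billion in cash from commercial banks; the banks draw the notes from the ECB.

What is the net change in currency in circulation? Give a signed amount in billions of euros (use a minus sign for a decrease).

Currency withdrawal €87 billion: notes leave the central bank → +€87B.
Discount-window repayment €12 billion: no currency enters or leaves circulation → 0.
Asset purchase (from non-banks) €24 billion: no currency enters or leaves circulation → 0.
Currency withdrawal €10 billion: notes leave the central bank → +€10B.
Net: 87 + 0 + 0 + 10 = +€97 billion.

+€97 billion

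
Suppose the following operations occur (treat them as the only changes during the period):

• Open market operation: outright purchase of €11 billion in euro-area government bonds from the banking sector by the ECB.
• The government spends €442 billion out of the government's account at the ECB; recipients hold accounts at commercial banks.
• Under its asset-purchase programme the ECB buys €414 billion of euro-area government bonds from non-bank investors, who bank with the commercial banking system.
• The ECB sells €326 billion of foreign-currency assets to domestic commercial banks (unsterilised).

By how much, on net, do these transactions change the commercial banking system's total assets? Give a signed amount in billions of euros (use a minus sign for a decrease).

ECB balance sheet:
  Assets:      Securities +€425B, Foreign assets −€326B
  Liabilities: Bank reserves +€541B, Government deposits −€442B
Commercial banking system:
  Assets:      Reserves at CB +€541B, Securities −€11B, Foreign assets +€326B
  Liabilities: Checkable deposits +€856B
Change in total bank assets = +€856 billion.

+€856 billion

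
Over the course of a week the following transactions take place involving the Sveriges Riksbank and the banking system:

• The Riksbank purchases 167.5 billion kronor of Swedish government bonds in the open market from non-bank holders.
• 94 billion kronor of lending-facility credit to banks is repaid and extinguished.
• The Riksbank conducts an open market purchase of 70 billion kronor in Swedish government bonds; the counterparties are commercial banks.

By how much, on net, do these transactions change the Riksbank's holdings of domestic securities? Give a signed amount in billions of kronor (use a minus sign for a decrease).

+237.5 billion

Riksbank balance sheet:
  Assets:      Securities +237.5B, Loans to banks −94B
  Liabilities: Bank reserves +143.5B
Commercial banking system:
  Assets:      Reserves at CB +143.5B, Securities −70B
  Liabilities: Checkable deposits +167.5B, Borrowings from CB −94B
So the change in the Riksbank's holdings of domestic securities is +237.5 billion.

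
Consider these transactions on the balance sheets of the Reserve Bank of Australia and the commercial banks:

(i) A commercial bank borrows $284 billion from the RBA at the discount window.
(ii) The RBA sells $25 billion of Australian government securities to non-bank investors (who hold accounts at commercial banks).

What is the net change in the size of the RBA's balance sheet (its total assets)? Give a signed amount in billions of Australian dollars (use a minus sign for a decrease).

+$259 billion

RBA balance sheet:
  Assets:      Securities −$25B, Loans to banks +$284B
  Liabilities: Bank reserves +$259B
Commercial banking system:
  Assets:      Reserves at CB +$259B
  Liabilities: Checkable deposits −$25B, Borrowings from CB +$284B
Change in total RBA assets = +$259 billion.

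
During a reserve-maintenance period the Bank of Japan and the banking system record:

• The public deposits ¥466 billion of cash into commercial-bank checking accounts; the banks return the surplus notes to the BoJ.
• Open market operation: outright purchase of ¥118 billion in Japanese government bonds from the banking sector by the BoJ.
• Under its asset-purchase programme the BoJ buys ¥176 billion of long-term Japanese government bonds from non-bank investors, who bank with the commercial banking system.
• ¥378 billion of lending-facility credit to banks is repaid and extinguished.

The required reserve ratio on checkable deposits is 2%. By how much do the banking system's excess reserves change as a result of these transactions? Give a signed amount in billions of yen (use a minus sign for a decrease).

+¥369.16 billion

Currency deposit ¥466 billion: reserves +¥466B, deposits +¥466B.
OMO purchase (from banks) ¥118 billion: reserves +¥118B, deposits 0.
Asset purchase (from non-banks) ¥176 billion: reserves +¥176B, deposits +¥176B.
Discount-window repayment ¥378 billion: reserves −¥378B, deposits 0.
Totals: Δreserves = +¥382B, Δdeposits = +¥642B.
Δrequired reserves = 2% × +¥642B = +¥12.84B.
Δexcess reserves = Δreserves − Δrequired = +¥382B − (+¥12.84B) = +¥369.16 billion.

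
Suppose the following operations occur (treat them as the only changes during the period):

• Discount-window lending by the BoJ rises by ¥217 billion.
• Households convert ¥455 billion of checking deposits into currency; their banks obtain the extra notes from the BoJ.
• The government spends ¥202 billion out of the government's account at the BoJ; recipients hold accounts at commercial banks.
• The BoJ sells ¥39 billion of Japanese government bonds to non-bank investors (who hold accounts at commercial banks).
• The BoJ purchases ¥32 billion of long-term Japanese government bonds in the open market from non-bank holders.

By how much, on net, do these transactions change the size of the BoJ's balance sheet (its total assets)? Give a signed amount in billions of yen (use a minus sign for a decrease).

BoJ balance sheet:
  Assets:      Securities −¥7B, Loans to banks +¥217B
  Liabilities: Bank reserves −¥43B, Currency in circulation +¥455B, Government deposits −¥202B
Commercial banking system:
  Assets:      Reserves at CB −¥43B
  Liabilities: Checkable deposits −¥260B, Borrowings from CB +¥217B
Change in total BoJ assets = +¥210 billion.

+¥210 billion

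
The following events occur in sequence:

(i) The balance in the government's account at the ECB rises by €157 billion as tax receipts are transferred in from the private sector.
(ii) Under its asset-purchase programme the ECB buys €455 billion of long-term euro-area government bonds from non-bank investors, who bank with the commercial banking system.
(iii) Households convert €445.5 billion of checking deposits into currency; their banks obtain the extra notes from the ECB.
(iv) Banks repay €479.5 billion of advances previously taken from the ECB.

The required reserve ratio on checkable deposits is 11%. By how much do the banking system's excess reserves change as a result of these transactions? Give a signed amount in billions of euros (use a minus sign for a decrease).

-€610.775 billion

Government account inflow €157 billion: reserves −€157B, deposits −€157B.
Asset purchase (from non-banks) €455 billion: reserves +€455B, deposits +€455B.
Currency withdrawal €445.5 billion: reserves −€445.5B, deposits −€445.5B.
Discount-window repayment €479.5 billion: reserves −€479.5B, deposits 0.
Totals: Δreserves = −€627B, Δdeposits = −€147.5B.
Δrequired reserves = 11% × −€147.5B = −€16.225B.
Δexcess reserves = Δreserves − Δrequired = −€627B − (−€16.225B) = -€610.775 billion.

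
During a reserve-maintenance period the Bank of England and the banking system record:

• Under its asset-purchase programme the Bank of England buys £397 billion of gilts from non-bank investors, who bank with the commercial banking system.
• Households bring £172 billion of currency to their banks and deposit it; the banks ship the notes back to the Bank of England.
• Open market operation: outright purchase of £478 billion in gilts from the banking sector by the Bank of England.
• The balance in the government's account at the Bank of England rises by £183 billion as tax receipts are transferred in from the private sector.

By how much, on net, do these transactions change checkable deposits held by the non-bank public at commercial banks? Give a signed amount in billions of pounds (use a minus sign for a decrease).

Bank of England balance sheet:
  Assets:      Securities +£875B
  Liabilities: Bank reserves +£864B, Currency in circulation −£172B, Government deposits +£183B
Commercial banking system:
  Assets:      Reserves at CB +£864B, Securities −£478B
  Liabilities: Checkable deposits +£386B
So the change in checkable deposits held by the non-bank public at commercial banks is +£386 billion.

+£386 billion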